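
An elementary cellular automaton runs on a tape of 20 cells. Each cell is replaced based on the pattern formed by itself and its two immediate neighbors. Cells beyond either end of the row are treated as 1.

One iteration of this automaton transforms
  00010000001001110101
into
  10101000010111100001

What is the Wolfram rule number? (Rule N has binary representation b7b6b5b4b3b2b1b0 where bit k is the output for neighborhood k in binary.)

154

position 14: 111 → 1  (bit 7 = 1)
position 15: 110 → 0  (bit 6 = 0)
position 16: 101 → 0  (bit 5 = 0)
position 0: 100 → 1  (bit 4 = 1)
position 13: 011 → 1  (bit 3 = 1)
position 3: 010 → 0  (bit 2 = 0)
position 2: 001 → 1  (bit 1 = 1)
position 1: 000 → 0  (bit 0 = 0)
bits b7..b0 = 10011010 = 154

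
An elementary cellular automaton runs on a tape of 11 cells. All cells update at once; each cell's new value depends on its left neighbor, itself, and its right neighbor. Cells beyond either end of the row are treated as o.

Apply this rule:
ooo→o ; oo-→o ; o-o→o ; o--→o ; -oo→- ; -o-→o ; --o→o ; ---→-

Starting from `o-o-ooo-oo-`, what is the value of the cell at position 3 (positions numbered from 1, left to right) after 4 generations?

oooo-ooo-oo
ooooo-ooo-o
oooooo-ooo-
ooooooo-ooo
position 3 holds o

o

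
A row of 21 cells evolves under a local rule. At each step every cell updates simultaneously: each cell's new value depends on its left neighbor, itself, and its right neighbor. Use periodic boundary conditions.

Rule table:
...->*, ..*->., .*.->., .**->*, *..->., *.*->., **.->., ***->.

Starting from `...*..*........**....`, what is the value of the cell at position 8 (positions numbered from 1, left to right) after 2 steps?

**......******.*..***
...****.*.........*..
position 8 holds .

.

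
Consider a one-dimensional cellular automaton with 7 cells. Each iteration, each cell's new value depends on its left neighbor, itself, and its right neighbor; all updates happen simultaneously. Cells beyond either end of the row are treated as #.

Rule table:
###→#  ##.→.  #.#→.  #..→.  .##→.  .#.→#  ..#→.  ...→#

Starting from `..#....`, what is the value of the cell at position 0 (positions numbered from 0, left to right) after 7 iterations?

iteration 1: ..#.##.
iteration 2: ..#....  (repeats iteration 0; period 2)
iteration 7: ..#.##.
position 0 holds .

.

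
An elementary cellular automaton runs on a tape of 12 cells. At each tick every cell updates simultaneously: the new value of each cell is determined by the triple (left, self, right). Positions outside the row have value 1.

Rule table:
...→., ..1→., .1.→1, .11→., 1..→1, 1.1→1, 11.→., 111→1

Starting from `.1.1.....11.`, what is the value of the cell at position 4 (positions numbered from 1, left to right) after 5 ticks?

1

11111......1
1111.1......
111.111.....
11.1.1.1....
1.1111111...
position 4 holds 1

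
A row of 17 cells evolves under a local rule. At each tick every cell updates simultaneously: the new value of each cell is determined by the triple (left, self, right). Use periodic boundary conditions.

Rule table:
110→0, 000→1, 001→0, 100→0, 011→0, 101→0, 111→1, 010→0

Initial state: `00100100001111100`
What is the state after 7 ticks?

00011000011111110

10000001100111001
00111100000010000
10011001111000111
00000000110010011
01111110000000000
00111100111111111
00011000011111110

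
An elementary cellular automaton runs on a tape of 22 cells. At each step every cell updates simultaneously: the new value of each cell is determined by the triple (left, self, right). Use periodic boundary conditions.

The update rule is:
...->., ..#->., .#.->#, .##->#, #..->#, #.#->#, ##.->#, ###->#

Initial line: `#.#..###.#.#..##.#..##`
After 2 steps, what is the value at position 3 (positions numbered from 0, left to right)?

####.########.#####.##
######################
position 3 holds #

#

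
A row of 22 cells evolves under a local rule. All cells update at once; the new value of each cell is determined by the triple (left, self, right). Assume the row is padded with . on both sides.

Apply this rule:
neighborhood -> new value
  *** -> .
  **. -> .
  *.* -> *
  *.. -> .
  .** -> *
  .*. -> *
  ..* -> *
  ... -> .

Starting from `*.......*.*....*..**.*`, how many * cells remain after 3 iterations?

*......****...**.**.**
*.....**.....**.**.**.
*....**.....**.**.**..
count of *: 9

9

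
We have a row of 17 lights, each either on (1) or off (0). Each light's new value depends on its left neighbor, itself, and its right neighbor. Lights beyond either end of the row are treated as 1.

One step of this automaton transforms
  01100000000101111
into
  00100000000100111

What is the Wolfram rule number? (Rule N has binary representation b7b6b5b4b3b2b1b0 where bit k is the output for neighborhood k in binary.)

196

position 14: 111 → 1  (bit 7 = 1)
position 2: 110 → 1  (bit 6 = 1)
position 0: 101 → 0  (bit 5 = 0)
position 3: 100 → 0  (bit 4 = 0)
position 1: 011 → 0  (bit 3 = 0)
position 11: 010 → 1  (bit 2 = 1)
position 10: 001 → 0  (bit 1 = 0)
position 4: 000 → 0  (bit 0 = 0)
bits b7..b0 = 11000100 = 196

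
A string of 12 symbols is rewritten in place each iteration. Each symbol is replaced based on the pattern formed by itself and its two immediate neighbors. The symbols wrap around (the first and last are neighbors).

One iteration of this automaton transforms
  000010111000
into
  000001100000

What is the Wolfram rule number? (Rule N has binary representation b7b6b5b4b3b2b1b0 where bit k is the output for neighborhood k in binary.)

40

position 7: 111 → 0  (bit 7 = 0)
position 8: 110 → 0  (bit 6 = 0)
position 5: 101 → 1  (bit 5 = 1)
position 9: 100 → 0  (bit 4 = 0)
position 6: 011 → 1  (bit 3 = 1)
position 4: 010 → 0  (bit 2 = 0)
position 3: 001 → 0  (bit 1 = 0)
position 0: 000 → 0  (bit 0 = 0)
bits b7..b0 = 00101000 = 40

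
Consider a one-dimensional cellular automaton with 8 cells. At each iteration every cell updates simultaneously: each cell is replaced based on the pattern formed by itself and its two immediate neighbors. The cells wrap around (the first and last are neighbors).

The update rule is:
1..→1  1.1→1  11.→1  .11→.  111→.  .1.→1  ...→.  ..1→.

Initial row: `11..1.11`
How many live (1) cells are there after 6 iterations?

.11.11..
..11.11.
...11.11
1...11.1
11...11.
.11...11
count of 1: 4

4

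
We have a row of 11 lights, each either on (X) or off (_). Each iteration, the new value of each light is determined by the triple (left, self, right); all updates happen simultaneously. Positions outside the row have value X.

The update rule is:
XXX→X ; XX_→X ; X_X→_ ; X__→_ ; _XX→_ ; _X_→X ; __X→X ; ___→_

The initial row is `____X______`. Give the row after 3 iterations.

_XX_X___XX_

iteration 1: ___XX_____X
iteration 2: __X_X____X_
iteration 3: _XX_X___XX_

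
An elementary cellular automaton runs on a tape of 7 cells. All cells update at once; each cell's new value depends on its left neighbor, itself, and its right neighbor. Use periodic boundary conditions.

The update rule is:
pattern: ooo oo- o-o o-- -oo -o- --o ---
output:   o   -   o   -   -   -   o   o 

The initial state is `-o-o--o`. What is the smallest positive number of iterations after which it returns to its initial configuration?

7

iteration 1: o-o--o-
iteration 2: -o--o-o
iteration 3: o--o-o-
iteration 4: --o-o-o
iteration 5: -o-o-o-
iteration 6: o-o-o--
iteration 7: -o-o--o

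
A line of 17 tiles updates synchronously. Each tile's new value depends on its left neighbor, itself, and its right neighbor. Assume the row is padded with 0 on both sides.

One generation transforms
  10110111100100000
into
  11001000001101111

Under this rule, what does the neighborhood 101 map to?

At position 1 the neighborhood is 101; the next row has 1 there.

1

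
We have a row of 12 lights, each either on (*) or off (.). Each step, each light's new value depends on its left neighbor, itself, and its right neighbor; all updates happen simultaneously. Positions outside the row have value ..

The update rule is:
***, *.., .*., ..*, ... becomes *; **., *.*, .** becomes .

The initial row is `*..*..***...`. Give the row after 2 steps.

******.*.***
.****..*..*.

.****..*..*.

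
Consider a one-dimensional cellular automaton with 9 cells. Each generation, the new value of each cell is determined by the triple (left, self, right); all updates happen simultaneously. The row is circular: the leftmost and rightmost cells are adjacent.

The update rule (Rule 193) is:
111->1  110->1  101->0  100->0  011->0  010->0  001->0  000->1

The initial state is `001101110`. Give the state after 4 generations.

011111010

100100110
000000010
111111000
011111010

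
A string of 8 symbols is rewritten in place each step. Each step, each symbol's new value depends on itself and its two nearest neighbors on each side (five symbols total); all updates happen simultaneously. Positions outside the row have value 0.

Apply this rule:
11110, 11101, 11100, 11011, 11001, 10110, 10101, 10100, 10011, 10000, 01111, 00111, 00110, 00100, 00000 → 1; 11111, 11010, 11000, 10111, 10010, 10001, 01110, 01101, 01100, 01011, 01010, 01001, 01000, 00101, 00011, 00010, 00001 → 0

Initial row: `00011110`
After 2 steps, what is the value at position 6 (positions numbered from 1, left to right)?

10011110
10111110
position 6 holds 1

1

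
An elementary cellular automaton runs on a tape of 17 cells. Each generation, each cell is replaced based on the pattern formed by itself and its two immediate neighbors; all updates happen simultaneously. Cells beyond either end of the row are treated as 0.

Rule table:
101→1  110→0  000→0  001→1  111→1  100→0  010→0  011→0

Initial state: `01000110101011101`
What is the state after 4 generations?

01001010101010000

10001001010101010
00010010101010100
00100101010101000
01001010101010000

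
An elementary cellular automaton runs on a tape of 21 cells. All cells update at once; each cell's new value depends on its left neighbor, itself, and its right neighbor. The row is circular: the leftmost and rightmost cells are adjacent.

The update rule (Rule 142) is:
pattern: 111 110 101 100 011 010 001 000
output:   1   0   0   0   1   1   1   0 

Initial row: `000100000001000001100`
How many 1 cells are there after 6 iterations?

iteration 1: 001100000011000011000
iteration 2: 011000000110000110000
iteration 3: 110000001100001100000
iteration 4: 100000011000011000001
iteration 5: 000000110000110000011
iteration 6: 000001100001100000110
count of 1: 6

6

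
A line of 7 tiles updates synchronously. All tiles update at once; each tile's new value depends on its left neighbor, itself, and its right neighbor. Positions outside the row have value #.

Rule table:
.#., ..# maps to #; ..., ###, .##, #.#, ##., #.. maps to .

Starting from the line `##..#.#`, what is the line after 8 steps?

...##..
..#...#
.##..#.
....##.
...#...
..##..#
.#...#.
.#..##.

.#..##.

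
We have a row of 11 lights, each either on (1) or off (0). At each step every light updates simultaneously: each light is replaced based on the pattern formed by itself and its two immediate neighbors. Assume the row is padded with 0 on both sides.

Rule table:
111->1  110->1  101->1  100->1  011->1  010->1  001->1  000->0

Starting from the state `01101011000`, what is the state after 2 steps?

step 1: 11111111100
step 2: 11111111110

11111111110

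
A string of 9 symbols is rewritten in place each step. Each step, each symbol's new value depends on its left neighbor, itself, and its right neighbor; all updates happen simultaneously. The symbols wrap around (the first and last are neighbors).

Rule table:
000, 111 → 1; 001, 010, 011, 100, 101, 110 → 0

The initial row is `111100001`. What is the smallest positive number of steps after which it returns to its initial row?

6

111001100
010000000
000111111
010011110
000001100
111100001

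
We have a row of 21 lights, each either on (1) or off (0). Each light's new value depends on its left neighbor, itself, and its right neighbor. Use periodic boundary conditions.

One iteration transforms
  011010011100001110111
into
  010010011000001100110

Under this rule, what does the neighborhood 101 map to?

0

At position 0 the neighborhood is 101; the next row has 0 there.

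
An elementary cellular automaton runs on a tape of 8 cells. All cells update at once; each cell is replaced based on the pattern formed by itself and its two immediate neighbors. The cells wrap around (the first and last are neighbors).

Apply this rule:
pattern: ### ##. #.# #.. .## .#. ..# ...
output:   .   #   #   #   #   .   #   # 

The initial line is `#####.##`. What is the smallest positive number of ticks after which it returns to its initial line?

2

....###.
#####.##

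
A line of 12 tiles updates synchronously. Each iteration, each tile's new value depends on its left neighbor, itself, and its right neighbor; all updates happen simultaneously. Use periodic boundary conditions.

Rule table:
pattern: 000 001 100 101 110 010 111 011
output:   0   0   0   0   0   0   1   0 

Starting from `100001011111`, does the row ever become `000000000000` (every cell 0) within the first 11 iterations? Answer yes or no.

yes

000000001111
000000000110
000000000000
all cells are 0 at iteration 3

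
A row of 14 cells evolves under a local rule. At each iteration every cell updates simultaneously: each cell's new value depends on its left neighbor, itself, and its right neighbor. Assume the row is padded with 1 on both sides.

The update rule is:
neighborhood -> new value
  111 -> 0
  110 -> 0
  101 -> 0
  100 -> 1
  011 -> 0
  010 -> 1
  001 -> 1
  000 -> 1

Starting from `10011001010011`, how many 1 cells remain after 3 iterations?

10

01100111011100
00011000000011
11100111111100
count of 1: 10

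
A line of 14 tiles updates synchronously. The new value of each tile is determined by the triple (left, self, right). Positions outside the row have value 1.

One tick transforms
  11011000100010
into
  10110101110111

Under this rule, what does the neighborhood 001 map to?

At position 7 the neighborhood is 001; the next row has 1 there.

1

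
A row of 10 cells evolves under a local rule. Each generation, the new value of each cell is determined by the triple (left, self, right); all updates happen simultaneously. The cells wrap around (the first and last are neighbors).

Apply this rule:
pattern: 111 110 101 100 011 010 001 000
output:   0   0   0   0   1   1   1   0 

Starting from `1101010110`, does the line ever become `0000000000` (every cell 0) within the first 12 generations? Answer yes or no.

no

1001010100
1011010101
0010010101
0110110101
0100100101
0101101101
0101001001
0101011011
0101010010
1101010110  (repeats generation 0; period 10)
generation 12: 1011010101
generation 12 is 1011010101, still not uniform 0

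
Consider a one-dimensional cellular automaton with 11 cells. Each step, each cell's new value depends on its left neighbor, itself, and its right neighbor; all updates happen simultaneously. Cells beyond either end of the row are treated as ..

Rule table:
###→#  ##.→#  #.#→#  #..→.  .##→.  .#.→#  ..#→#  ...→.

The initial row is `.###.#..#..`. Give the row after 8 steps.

##.##.###..

step 1: #.####.##..
step 2: ##.####.#..
step 3: .##.#####..
step 4: #.##.####..
step 5: ##.##.###..
step 6: .##.##.##..
step 7: #.##.##.#..
step 8: ##.##.###..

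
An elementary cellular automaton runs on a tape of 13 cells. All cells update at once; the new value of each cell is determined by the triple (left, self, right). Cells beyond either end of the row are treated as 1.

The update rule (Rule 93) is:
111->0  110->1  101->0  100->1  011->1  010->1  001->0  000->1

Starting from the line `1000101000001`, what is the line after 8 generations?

1010101010101

1110101111101
0010101000101
1010101110101
1010101010101
1010101010101  (fixed point — unchanged through generation 8)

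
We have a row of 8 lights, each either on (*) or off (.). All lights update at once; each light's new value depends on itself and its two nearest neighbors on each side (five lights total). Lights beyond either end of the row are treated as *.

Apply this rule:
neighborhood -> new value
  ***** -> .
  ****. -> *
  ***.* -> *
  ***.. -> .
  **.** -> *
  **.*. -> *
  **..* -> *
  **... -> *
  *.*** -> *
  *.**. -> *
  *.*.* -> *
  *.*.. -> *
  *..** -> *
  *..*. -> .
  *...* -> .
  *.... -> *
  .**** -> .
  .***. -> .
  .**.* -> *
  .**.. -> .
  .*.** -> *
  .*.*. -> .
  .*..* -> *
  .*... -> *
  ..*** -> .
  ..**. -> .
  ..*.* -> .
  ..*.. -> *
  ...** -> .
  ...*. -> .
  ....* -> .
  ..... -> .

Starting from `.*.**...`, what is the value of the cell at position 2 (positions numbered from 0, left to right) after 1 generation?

****.*..
position 2 holds *

*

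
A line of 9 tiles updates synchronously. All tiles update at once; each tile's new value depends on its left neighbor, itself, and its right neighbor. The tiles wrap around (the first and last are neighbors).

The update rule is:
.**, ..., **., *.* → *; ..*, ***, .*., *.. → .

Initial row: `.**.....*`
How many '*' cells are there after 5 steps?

6

step 1: ***.***..
step 2: *.***.*..
step 3: .**.**...
step 4: .*****.**
step 5: **...****
count of *: 6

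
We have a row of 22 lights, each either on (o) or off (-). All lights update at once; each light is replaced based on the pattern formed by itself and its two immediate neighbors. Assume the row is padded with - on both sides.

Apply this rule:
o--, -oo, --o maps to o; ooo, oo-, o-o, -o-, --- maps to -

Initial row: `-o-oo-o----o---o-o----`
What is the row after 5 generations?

---o--o-o-o-----o-o---

generation 1: o--o---o--o-o-o---o---
generation 2: -oo-o-o-oo-----o-o-o--
generation 3: oo------o-o---o-----o-
generation 4: o-o----o---o-o-o---o-o
generation 5: ---o--o-o-o-----o-o---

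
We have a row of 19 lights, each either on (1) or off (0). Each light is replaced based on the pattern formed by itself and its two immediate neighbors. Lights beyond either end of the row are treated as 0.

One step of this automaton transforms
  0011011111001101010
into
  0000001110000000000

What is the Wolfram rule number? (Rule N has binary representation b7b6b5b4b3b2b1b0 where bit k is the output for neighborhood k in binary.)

128

position 6: 111 → 1  (bit 7 = 1)
position 3: 110 → 0  (bit 6 = 0)
position 4: 101 → 0  (bit 5 = 0)
position 10: 100 → 0  (bit 4 = 0)
position 2: 011 → 0  (bit 3 = 0)
position 15: 010 → 0  (bit 2 = 0)
position 1: 001 → 0  (bit 1 = 0)
position 0: 000 → 0  (bit 0 = 0)
bits b7..b0 = 10000000 = 128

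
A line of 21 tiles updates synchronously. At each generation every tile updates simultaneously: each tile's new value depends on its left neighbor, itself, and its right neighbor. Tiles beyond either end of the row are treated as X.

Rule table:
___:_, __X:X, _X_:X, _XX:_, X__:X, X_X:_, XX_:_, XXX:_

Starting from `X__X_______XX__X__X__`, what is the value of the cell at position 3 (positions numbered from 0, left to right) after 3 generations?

_

_XXXX_____X__XXXXXXXX
_____X___XXXX________
X___XXX_X____X______X
position 3 holds _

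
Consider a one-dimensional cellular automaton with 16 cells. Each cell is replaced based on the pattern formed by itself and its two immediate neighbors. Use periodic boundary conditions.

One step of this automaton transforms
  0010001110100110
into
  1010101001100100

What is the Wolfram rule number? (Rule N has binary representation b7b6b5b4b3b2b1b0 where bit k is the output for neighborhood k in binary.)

45

position 7: 111 → 0  (bit 7 = 0)
position 8: 110 → 0  (bit 6 = 0)
position 9: 101 → 1  (bit 5 = 1)
position 3: 100 → 0  (bit 4 = 0)
position 6: 011 → 1  (bit 3 = 1)
position 2: 010 → 1  (bit 2 = 1)
position 1: 001 → 0  (bit 1 = 0)
position 0: 000 → 1  (bit 0 = 1)
bits b7..b0 = 00101101 = 45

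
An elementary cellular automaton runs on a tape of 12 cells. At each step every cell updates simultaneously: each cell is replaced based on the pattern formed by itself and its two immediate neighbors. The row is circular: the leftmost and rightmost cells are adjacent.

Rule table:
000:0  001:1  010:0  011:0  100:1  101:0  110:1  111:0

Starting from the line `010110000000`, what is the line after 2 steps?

step 1: 100011000000
step 2: 010101100001

010101100001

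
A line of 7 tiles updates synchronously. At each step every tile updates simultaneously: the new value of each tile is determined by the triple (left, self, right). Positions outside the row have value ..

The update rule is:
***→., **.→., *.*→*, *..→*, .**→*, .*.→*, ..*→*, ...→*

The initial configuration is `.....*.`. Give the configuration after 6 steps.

*......

*******
*......
*******  (repeats step 1; period 2)
step 6: *......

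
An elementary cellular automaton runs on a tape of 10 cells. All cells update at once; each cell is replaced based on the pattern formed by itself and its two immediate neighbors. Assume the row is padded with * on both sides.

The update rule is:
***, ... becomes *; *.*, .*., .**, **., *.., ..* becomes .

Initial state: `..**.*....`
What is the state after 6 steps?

...*..**..

.......**.
.*****....
..***..**.
...*......
.*...****.
...*..**..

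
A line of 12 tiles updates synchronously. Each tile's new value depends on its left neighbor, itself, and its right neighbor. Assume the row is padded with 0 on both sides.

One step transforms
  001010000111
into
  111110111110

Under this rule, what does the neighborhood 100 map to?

At position 5 the neighborhood is 100; the next row has 0 there.

0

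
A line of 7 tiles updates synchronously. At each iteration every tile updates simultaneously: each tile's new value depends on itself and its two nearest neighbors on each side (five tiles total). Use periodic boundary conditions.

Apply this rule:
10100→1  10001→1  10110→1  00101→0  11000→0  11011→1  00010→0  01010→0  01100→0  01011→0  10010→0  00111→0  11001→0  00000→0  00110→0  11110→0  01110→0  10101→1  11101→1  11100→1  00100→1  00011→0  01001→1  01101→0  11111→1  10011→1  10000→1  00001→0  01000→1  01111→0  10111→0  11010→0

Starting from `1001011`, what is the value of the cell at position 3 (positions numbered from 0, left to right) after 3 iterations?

0

iteration 1: 1000000
iteration 2: 1110000
iteration 3: 0010100
position 3 holds 0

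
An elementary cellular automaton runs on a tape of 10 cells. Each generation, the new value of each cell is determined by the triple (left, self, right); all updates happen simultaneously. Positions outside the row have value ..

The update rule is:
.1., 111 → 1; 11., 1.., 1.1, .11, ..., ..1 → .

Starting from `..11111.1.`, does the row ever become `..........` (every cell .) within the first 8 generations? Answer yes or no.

generation 1: ...111..1.
generation 2: ....1...1.
generation 3: ....1...1.  (fixed point — unchanged through generation 8)
generation 8 is ....1...1., still not uniform .

no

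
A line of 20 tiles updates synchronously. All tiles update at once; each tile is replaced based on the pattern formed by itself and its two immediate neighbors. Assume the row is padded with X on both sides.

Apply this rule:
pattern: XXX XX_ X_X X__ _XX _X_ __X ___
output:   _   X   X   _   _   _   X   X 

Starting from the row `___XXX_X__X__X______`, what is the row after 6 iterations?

_XX__XX__X__X__XXXXX
X_X_X_X_X__X__X_____
XX_X_X_X__X__X__XXXX
_XX_X_X__X__X__X____
X_XX_X__X__X__X__XXX
XX_XX__X__X__X__X___

XX_XX__X__X__X__X___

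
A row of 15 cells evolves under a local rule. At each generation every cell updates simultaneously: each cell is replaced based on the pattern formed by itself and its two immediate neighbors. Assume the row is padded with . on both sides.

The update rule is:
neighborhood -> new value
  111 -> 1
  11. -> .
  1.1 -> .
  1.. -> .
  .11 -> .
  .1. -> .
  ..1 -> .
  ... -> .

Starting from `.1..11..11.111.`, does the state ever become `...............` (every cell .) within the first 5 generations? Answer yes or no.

yes

............1..
...............
all cells are . at generation 2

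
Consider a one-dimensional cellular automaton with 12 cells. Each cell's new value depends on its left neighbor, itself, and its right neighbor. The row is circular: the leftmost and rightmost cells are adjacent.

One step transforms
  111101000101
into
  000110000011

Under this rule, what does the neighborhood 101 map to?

At position 4 the neighborhood is 101; the next row has 1 there.

1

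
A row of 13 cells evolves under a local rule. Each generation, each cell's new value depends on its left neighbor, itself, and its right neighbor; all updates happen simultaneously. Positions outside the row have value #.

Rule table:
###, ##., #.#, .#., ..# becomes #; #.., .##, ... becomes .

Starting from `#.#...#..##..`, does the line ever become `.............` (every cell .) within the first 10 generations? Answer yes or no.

no

###..##.#.#.#
###.#.######.
######.######
#######.#####
########.####
#########.###
##########.##
###########.#
############.
#############
generation 10 is #############, still not uniform .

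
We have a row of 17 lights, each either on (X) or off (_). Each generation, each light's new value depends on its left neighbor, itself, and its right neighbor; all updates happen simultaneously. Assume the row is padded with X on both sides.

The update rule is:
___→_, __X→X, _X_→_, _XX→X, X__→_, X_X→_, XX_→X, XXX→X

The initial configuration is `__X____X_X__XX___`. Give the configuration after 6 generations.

_X____XXXXXXXX_XX

generation 1: _X____X____XXX__X
generation 2: _____X____XXXX_XX
generation 3: ____X____XXXXX_XX
generation 4: ___X____XXXXXX_XX
generation 5: __X____XXXXXXX_XX
generation 6: _X____XXXXXXXX_XX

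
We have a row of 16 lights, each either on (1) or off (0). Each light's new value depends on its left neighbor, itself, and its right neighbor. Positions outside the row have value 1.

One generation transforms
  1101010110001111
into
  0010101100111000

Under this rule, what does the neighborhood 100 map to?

At position 9 the neighborhood is 100; the next row has 0 there.

0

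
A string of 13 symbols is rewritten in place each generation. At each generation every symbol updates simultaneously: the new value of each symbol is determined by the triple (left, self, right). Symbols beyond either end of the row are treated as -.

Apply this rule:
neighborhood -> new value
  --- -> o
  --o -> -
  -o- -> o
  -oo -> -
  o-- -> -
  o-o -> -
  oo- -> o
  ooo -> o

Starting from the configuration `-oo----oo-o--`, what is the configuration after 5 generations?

o-o--o--o-o-o

--o-oo--o-o-o
o-o--o--o-o-o
o-o--o--o-o-o  (fixed point — unchanged through generation 5)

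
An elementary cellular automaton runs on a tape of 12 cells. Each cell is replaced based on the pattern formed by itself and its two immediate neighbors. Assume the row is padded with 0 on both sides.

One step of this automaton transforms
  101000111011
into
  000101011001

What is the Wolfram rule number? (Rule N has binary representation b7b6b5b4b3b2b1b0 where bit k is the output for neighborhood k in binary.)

position 7: 111 → 1  (bit 7 = 1)
position 8: 110 → 1  (bit 6 = 1)
position 1: 101 → 0  (bit 5 = 0)
position 3: 100 → 1  (bit 4 = 1)
position 6: 011 → 0  (bit 3 = 0)
position 0: 010 → 0  (bit 2 = 0)
position 5: 001 → 1  (bit 1 = 1)
position 4: 000 → 0  (bit 0 = 0)
bits b7..b0 = 11010010 = 210

210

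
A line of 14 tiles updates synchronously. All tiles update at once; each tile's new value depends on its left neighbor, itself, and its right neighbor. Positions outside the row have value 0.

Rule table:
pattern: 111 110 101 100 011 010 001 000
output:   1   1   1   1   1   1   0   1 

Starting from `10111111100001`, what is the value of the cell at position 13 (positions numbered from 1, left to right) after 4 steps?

1

step 1: 11111111111101
step 2: 11111111111111
step 3: 11111111111111  (fixed point — unchanged through step 4)
position 13 holds 1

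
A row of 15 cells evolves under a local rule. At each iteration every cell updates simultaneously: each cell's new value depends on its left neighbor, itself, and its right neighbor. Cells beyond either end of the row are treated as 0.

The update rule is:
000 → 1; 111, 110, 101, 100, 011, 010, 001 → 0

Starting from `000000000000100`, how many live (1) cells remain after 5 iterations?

12

iteration 1: 111111111110001
iteration 2: 000000000000100  (repeats iteration 0; period 2)
iteration 5: 111111111110001
count of 1: 12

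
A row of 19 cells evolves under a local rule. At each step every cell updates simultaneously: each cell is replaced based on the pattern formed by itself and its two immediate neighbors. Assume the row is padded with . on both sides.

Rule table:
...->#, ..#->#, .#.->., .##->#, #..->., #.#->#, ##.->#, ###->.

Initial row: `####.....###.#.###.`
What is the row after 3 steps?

##.###.###......#.#

#..#.#####.##.##.#.
..#.##...########..
##.###.###......#.#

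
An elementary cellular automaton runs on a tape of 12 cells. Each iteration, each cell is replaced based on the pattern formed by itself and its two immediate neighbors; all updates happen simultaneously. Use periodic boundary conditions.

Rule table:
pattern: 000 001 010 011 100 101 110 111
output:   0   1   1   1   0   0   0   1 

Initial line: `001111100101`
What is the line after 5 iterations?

110011001100

011111001101
011110011001
011100110011
011001100110
110011001100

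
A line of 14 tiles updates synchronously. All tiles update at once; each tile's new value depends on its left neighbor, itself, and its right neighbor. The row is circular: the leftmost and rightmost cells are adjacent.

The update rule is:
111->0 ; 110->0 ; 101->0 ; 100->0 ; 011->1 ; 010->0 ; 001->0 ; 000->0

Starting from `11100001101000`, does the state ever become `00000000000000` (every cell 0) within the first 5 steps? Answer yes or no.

yes

step 1: 10000001000000
step 2: 00000000000000
all cells are 0 at step 2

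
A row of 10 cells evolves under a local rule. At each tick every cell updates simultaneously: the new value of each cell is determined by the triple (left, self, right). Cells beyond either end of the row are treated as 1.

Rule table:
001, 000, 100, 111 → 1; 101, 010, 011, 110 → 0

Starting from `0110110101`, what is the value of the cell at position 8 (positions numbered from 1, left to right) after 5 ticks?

1

tick 1: 0000000000
tick 2: 1111111111
tick 3: 1111111111  (fixed point — unchanged through tick 5)
position 8 holds 1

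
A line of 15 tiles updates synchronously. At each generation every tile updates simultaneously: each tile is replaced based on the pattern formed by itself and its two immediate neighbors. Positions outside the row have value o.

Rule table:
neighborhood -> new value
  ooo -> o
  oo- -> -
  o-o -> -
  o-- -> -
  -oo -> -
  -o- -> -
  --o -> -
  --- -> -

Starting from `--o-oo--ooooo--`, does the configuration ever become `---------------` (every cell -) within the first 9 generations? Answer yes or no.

yes

---------ooo---
----------o----
---------------
all cells are - at generation 3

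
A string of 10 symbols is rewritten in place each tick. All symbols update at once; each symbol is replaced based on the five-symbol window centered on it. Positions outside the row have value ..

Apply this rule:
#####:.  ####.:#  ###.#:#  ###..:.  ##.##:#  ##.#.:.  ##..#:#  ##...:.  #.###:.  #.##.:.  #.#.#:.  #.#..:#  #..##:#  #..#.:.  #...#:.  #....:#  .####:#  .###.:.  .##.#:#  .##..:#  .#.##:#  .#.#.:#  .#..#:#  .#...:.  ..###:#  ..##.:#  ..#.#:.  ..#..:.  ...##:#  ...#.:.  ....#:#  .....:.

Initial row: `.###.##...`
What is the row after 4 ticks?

tick 1: ##.##.#.#.
tick 2: ###.#..##.
tick 3: #.#.#####.
tick 4: .#.#.#.#..

.#.#.#.#..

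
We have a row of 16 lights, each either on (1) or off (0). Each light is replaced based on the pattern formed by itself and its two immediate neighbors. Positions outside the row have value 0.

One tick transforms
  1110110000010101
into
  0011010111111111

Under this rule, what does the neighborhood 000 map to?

At position 7 the neighborhood is 000; the next row has 1 there.

1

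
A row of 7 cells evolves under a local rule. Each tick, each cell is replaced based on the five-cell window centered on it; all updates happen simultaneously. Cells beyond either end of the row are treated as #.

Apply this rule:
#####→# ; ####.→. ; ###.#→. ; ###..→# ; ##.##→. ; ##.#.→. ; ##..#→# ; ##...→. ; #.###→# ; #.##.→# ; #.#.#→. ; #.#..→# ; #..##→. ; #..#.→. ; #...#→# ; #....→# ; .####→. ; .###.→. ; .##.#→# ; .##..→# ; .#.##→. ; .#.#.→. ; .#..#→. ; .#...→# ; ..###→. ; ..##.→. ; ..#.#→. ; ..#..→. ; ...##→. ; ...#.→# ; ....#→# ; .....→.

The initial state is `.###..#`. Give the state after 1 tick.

.#.##..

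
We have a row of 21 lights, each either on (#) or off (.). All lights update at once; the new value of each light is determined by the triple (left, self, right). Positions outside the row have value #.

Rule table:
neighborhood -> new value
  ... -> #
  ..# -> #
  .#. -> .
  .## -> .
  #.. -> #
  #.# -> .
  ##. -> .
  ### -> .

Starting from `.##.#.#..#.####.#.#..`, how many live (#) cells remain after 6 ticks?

.......##..........##
#######..##########..
.......##..........##  (repeats tick 1; period 2)
tick 6: #######..##########..
count of #: 17

17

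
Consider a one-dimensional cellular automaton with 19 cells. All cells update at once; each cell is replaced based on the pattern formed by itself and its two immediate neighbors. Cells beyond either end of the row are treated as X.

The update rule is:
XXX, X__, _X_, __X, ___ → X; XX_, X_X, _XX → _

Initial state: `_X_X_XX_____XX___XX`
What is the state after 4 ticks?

_XXX__XXXXXXXXX_XXX

_X_X___XXXXX__XXX_X
_X_XXXX_XXX_XX_X___
_X__XX___X_____XXXX
_XXX__XXXXXXXXX_XXX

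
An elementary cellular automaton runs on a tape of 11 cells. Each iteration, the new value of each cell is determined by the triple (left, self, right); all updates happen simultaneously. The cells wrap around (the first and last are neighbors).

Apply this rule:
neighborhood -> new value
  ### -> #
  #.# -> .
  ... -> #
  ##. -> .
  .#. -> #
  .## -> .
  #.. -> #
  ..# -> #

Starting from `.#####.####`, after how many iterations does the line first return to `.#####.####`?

5

iteration 1: ..###...##.
iteration 2: ##.#.###..#
iteration 3: #..#..#.##.
iteration 4: #######....
iteration 5: .#####.####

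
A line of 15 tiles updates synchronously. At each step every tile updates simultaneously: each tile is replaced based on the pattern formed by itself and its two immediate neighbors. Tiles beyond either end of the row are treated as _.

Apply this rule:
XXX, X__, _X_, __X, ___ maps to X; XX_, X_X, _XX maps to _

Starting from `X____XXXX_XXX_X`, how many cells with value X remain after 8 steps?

8

XXXXX_XX___X__X
_XXX____XXXXXXX
X_X_XXXX_XXXXX_
X_X__XX___XXX_X
X_XXX__XXX_X__X
X__X_XX_X__XXXX
XXXX____XXX_XX_
_XX_XXXX_X____X
count of X: 8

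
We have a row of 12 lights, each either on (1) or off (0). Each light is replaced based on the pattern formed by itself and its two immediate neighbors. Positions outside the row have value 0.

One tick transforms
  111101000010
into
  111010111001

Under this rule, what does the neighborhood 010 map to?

At position 5 the neighborhood is 010; the next row has 0 there.

0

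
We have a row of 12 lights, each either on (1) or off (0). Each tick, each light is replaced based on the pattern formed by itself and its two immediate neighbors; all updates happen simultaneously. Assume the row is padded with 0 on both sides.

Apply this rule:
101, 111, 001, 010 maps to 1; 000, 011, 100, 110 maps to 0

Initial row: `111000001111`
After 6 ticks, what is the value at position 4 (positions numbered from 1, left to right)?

1

010000010110
110000111000
000001010000
000011110000
000101100000
001110000000
position 4 holds 1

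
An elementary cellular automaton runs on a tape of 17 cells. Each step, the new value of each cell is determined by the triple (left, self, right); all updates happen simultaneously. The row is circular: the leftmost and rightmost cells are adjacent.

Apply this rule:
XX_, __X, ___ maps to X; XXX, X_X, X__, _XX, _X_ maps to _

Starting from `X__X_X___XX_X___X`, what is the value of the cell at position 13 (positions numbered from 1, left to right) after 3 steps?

X_X____XX_X___XX_
____XXX_X___XX_X_
XXXX__X___XX_X___
position 13 holds _

_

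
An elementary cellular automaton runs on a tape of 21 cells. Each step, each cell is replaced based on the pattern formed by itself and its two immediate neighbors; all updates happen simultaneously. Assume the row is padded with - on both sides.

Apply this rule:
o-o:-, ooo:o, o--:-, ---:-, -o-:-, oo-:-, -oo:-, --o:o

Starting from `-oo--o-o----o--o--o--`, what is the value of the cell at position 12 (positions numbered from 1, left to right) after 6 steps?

o---o------o--o--o---
---o------o--o--o----
--o------o--o--o-----
-o------o--o--o------
o------o--o--o-------
------o--o--o--------
position 12 holds -

-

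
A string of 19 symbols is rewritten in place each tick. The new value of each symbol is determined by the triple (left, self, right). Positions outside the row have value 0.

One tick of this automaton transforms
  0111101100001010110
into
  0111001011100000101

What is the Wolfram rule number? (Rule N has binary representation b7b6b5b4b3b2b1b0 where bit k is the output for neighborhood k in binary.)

153

position 2: 111 → 1  (bit 7 = 1)
position 4: 110 → 0  (bit 6 = 0)
position 5: 101 → 0  (bit 5 = 0)
position 8: 100 → 1  (bit 4 = 1)
position 1: 011 → 1  (bit 3 = 1)
position 12: 010 → 0  (bit 2 = 0)
position 0: 001 → 0  (bit 1 = 0)
position 9: 000 → 1  (bit 0 = 1)
bits b7..b0 = 10011001 = 153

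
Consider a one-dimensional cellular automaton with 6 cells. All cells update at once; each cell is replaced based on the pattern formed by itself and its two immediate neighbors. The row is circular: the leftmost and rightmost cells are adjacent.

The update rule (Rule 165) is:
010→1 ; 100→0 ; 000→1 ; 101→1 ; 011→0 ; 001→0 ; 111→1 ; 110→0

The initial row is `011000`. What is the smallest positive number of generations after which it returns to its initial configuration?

2

000011
011000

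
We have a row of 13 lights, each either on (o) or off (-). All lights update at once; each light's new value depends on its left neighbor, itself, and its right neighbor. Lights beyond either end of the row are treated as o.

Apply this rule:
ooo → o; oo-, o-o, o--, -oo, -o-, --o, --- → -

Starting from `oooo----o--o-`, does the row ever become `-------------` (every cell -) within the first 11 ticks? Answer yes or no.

yes

ooo----------
oo-----------
o------------
-------------
all cells are - at tick 4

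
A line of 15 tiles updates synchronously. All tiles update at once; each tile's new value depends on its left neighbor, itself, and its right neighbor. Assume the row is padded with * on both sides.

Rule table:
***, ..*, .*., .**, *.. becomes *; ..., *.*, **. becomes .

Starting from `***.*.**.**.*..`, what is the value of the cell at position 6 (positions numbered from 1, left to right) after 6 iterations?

**..*.*..*..***
*.***.*********
..**..*********
***.***********
**..***********
*.*************
position 6 holds *

*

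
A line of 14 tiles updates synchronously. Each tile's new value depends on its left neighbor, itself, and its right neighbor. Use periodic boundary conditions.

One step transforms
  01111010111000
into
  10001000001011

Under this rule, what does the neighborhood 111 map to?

0

At position 2 the neighborhood is 111; the next row has 0 there.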